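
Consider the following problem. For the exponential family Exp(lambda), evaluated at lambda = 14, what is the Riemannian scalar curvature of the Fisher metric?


This family has a single free parameter, so its statistical manifold
is 1-dimensional. The Riemann curvature tensor of any 1-dimensional
Riemannian manifold vanishes identically, so R = 0.

0


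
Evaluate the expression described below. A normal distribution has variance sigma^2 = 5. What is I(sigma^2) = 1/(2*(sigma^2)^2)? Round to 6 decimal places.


Fisher information for variance: I(sigma^2) = 1/(2*sigma^4).
sigma^2 = 5, so sigma^4 = 25.
I = 1/(2*25) = 1/50 = 0.020000

0.020000


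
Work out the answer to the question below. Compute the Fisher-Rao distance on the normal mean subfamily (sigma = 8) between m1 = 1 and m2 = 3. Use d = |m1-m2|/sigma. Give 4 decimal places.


On the fixed-variance normal subfamily, geodesic distance = |m1-m2|/sigma.
|1 - 3| = 2.
sigma = 8.
d = 2/8 = 0.2500

0.2500


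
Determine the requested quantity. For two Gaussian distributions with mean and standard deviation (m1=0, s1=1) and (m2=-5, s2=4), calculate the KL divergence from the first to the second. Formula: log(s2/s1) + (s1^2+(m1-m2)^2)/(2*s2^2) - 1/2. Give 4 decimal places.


KL divergence between normal distributions:
KL = log(s2/s1) + (s1^2 + (m1-m2)^2)/(2*s2^2) - 1/2.
log(4/1) = 1.386294.
(1^2 + (0--5)^2)/(2*4^2) = (1 + 25)/32 = 0.8125.
KL = 1.386294 + 0.8125 - 0.5 = 1.6988

1.6988


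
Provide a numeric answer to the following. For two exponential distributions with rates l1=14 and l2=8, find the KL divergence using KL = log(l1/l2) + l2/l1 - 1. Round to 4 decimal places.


KL divergence for exponential family:
KL = log(l1/l2) + l2/l1 - 1.
log(14/8) = 0.559616.
8/14 = 0.571429.
KL = 0.559616 + 0.571429 - 1 = 0.1310

0.1310


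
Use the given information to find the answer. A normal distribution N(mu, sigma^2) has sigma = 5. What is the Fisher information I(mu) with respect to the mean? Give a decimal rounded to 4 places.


The Fisher information for the mean of a normal distribution is I(mu) = 1/sigma^2.
sigma = 5, so sigma^2 = 25.
I(mu) = 1/25 = 0.0400

0.0400


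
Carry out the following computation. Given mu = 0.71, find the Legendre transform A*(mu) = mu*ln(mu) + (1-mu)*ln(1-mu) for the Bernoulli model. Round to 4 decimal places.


Legendre transform for Bernoulli:
A*(mu) = mu*log(mu) + (1-mu)*log(1-mu).
mu = 0.71, 1-mu = 0.29.
mu*log(mu) = 0.71*log(0.71) = -0.243168.
(1-mu)*log(1-mu) = 0.29*log(0.29) = -0.358984.
A* = -0.243168 + -0.358984 = -0.6022

-0.6022


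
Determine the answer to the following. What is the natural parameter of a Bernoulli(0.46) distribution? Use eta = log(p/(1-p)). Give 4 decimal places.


Natural parameter for Bernoulli: eta = log(p/(1-p)).
p = 0.46, 1-p = 0.54.
p/(1-p) = 0.851852.
eta = log(0.851852) = -0.1603

-0.1603


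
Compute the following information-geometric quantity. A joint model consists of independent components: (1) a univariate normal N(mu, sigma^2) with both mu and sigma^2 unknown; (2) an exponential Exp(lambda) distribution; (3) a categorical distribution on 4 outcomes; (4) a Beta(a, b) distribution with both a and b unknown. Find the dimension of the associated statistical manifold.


The dimension of a statistical manifold equals the number of free
(independent) real parameters of the model. For a product of independent
blocks the parameter counts add.
- normal (mu, sigma^2): 2.
- exponential (lambda): 1.
- categorical on 4 outcomes (probabilities sum to 1): 4-1 = 3.
- Beta (a, b): 2.
Total = 2 + 1 + 3 + 2 = 8.
Dimension = 8

8


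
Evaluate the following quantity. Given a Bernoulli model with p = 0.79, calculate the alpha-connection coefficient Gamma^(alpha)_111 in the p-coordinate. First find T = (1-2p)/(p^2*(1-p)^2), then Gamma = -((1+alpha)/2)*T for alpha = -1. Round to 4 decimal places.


Skewness (Amari-Chentsov) tensor: T = (1-2p)/(p^2*(1-p)^2).
p = 0.79, 1-2p = -0.58, p^2 = 0.6241, (1-p)^2 = 0.0441.
T = -0.58/(0.6241 * 0.0441) = -21.07343.
In the p-coordinate, Gamma^(alpha) = Gamma^(0) - (alpha/2)*T with Gamma^(0) = (1/2)*g'(p) = -T/2,
so Gamma^(alpha) = -((1+alpha)/2)*T.
alpha = -1, -(1+alpha)/2 = 0.0.
Gamma = 0.0 * -21.07343 = 0.0000

0.0000


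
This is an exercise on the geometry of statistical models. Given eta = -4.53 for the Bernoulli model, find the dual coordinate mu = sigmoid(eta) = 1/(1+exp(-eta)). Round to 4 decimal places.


Dual coordinate (expectation parameter) for Bernoulli:
mu = 1/(1+exp(-eta)).
eta = -4.53.
exp(-eta) = exp(4.53) = 92.758561.
mu = 1/(1+92.758561) = 0.0107

0.0107


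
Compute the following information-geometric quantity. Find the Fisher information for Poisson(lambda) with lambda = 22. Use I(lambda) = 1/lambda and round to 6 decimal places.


Fisher information for Poisson: I(lambda) = 1/lambda.
lambda = 22.
I(lambda) = 1/22 = 0.045455

0.045455


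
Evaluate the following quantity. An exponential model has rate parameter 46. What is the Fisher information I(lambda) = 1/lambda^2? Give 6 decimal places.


Fisher information for exponential: I(lambda) = 1/lambda^2.
lambda = 46, lambda^2 = 2116.
I = 1/2116 = 0.000473

0.000473


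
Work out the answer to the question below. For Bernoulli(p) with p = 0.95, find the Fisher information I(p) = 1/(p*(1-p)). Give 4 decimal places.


For Bernoulli(p), Fisher information is I(p) = 1/(p*(1-p)).
p = 0.95, 1-p = 0.05.
p*(1-p) = 0.0475.
I(p) = 1/0.0475 = 21.0526

21.0526


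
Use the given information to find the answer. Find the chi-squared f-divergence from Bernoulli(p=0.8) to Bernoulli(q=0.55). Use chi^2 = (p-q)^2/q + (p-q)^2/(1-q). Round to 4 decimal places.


Chi-squared divergence between Bernoulli distributions:
chi^2 = (p-q)^2/q + (p-q)^2/(1-q).
p = 0.8, q = 0.55, p-q = 0.25.
(p-q)^2 = 0.0625.
term1 = 0.0625/0.55 = 0.113636.
term2 = 0.0625/0.45 = 0.138889.
chi^2 = 0.113636 + 0.138889 = 0.2525

0.2525


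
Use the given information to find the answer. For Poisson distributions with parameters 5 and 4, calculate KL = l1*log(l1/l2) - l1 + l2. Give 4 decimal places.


KL divergence for Poisson:
KL = l1*log(l1/l2) - l1 + l2.
l1 = 5, l2 = 4.
log(5/4) = 0.223144.
l1*log(l1/l2) = 5 * 0.223144 = 1.115718.
KL = 1.115718 - 5 + 4 = 0.1157

0.1157


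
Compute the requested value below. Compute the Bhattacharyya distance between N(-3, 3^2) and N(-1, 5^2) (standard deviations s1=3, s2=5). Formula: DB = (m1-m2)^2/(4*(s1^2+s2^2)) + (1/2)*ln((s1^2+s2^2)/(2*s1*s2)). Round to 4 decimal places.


Bhattacharyya distance between two Gaussians:
DB = (m1-m2)^2/(4*(s1^2+s2^2)) + (1/2)*ln((s1^2+s2^2)/(2*s1*s2)).
(m1-m2)^2 = (-2)^2 = 4.
s1^2+s2^2 = 9 + 25 = 34.
term1 = 4/136 = 0.029412.
term2 = 0.5*ln(34/30.0) = 0.062582.
DB = 0.029412 + 0.062582 = 0.0920

0.0920


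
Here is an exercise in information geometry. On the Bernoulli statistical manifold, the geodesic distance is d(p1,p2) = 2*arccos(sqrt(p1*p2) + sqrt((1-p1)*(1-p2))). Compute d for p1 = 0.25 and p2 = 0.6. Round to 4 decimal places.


Geodesic distance on Bernoulli manifold:
d(p1,p2) = 2*arccos(sqrt(p1*p2) + sqrt((1-p1)*(1-p2))).
sqrt(p1*p2) = sqrt(0.25*0.6) = 0.387298.
sqrt((1-p1)*(1-p2)) = sqrt(0.75*0.4) = 0.547723.
arg = 0.387298 + 0.547723 = 0.935021.
d = 2*arccos(0.935021) = 0.7250

0.7250


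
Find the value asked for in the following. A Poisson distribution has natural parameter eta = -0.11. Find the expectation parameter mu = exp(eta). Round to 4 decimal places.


Expectation parameter for Poisson exponential family:
mu = exp(eta).
eta = -0.11.
mu = exp(-0.11) = 0.8958

0.8958


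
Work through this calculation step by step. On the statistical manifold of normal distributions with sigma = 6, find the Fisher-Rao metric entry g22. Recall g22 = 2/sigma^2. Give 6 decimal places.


For the 2-parameter normal family, the Fisher metric has:
  g11 = 1/sigma^2, g22 = 2/sigma^2.
sigma = 6, sigma^2 = 36.
g22 = 0.055556

0.055556


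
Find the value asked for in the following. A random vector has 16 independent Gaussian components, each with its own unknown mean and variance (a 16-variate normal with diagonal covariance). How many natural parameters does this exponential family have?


Exponential family dimension calculation:
Each univariate normal has two natural parameters (mu/sigma^2 and -1/(2 sigma^2)).
With 16 independent components, dim = 2 * 16 = 32.

32


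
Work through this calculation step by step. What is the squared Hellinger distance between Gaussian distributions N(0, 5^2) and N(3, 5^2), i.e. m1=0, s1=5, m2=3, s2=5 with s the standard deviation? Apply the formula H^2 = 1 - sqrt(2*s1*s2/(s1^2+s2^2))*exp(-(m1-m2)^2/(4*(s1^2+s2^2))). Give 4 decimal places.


Squared Hellinger distance for Gaussians:
H^2 = 1 - sqrt(2*s1*s2/(s1^2+s2^2)) * exp(-(m1-m2)^2/(4*(s1^2+s2^2))).
s1^2 = 25, s2^2 = 25, s1^2+s2^2 = 50.
sqrt(2*5*5/(50)) = 1.0.
(m1-m2)^2 = (-3)^2 = 9.
exp(-9/(4*50)) = exp(-0.045) = 0.955997.
H^2 = 1 - 1.0*0.955997 = 0.0440

0.0440


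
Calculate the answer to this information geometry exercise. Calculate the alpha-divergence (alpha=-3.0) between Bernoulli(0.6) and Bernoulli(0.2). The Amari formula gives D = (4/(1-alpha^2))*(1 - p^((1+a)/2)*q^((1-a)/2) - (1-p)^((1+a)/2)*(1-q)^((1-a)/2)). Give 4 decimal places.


Amari alpha-divergence:
D = (4/(1-alpha^2))*(1 - p^((1+a)/2)*q^((1-a)/2) - (1-p)^((1+a)/2)*(1-q)^((1-a)/2)).
alpha = -3.0, p = 0.6, q = 0.2.
e1 = (1+alpha)/2 = -1.0, e2 = (1-alpha)/2 = 2.0.
t1 = p^e1 * q^e2 = 0.6^-1.0 * 0.2^2.0 = 0.066667.
t2 = (1-p)^e1 * (1-q)^e2 = 0.4^-1.0 * 0.8^2.0 = 1.6.
4/(1-alpha^2) = -0.5.
D = -0.5*(1 - 0.066667 - 1.6) = 0.3333

0.3333


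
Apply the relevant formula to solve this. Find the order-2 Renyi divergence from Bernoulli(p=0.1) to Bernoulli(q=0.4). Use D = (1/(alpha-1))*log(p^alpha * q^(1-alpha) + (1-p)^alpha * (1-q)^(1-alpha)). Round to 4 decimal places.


Renyi divergence of order alpha between Bernoulli distributions:
D = (1/(alpha-1))*log(p^alpha * q^(1-alpha) + (1-p)^alpha * (1-q)^(1-alpha)).
alpha = 2, p = 0.1, q = 0.4.
p^alpha * q^(1-alpha) = 0.1^2 * 0.4^-1 = 0.025.
(1-p)^alpha * (1-q)^(1-alpha) = 0.9^2 * 0.6^-1 = 1.35.
sum = 0.025 + 1.35 = 1.375.
D = (1/1)*log(1.375) = 0.3185

0.3185


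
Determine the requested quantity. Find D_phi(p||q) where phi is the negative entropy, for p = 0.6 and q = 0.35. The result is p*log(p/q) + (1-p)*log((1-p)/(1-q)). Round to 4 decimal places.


Bregman divergence with negative entropy generator:
D = p*log(p/q) + (1-p)*log((1-p)/(1-q)).
p = 0.6, q = 0.35.
p*log(p/q) = 0.6*log(0.6/0.35) = 0.323398.
(1-p)*log((1-p)/(1-q)) = 0.4*log(0.4/0.65) = -0.194203.
D = 0.323398 + -0.194203 = 0.1292

0.1292


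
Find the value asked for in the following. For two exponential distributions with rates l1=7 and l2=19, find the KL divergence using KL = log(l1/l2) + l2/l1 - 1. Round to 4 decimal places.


KL divergence for exponential family:
KL = log(l1/l2) + l2/l1 - 1.
log(7/19) = -0.998529.
19/7 = 2.714286.
KL = -0.998529 + 2.714286 - 1 = 0.7158

0.7158


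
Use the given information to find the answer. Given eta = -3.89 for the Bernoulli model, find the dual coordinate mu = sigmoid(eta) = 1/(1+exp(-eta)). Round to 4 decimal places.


Dual coordinate (expectation parameter) for Bernoulli:
mu = 1/(1+exp(-eta)).
eta = -3.89.
exp(-eta) = exp(3.89) = 48.910887.
mu = 1/(1+48.910887) = 0.0200

0.0200


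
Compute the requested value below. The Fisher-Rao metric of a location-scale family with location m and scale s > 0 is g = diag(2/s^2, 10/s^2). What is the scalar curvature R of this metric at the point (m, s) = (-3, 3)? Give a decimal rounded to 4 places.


The metric has the form g = (A dm^2 + B ds^2)/s^2 with A = 2, B = 10.
Substitute u = sqrt(A/B)*m: g = B*(du^2 + ds^2)/s^2, i.e. B times the
Poincare upper half-plane metric, which has constant Gaussian curvature -1.
Scaling a 2D metric by a constant c divides the Gaussian curvature by c,
so K = -1/B = -1/(10) = -0.1000 everywhere (the point (m, s) = (-3, 3) is irrelevant:
the curvature is constant).
Scalar curvature in dimension 2: R = 2K = -2/(10) = -0.2000.

-0.2000


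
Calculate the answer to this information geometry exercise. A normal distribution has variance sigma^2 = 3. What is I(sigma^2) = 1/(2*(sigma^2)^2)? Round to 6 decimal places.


Fisher information for variance: I(sigma^2) = 1/(2*sigma^4).
sigma^2 = 3, so sigma^4 = 9.
I = 1/(2*9) = 1/18 = 0.055556

0.055556


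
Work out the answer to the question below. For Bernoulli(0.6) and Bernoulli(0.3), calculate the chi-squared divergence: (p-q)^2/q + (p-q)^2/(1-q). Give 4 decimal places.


Chi-squared divergence between Bernoulli distributions:
chi^2 = (p-q)^2/q + (p-q)^2/(1-q).
p = 0.6, q = 0.3, p-q = 0.3.
(p-q)^2 = 0.09.
term1 = 0.09/0.3 = 0.3.
term2 = 0.09/0.7 = 0.128571.
chi^2 = 0.3 + 0.128571 = 0.4286

0.4286


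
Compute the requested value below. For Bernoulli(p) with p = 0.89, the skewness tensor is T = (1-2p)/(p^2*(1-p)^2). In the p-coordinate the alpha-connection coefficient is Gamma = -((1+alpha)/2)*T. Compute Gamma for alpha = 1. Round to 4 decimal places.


Skewness (Amari-Chentsov) tensor: T = (1-2p)/(p^2*(1-p)^2).
p = 0.89, 1-2p = -0.78, p^2 = 0.7921, (1-p)^2 = 0.0121.
T = -0.78/(0.7921 * 0.0121) = -81.382161.
In the p-coordinate, Gamma^(alpha) = Gamma^(0) - (alpha/2)*T with Gamma^(0) = (1/2)*g'(p) = -T/2,
so Gamma^(alpha) = -((1+alpha)/2)*T.
alpha = 1, -(1+alpha)/2 = -1.0.
Gamma = -1.0 * -81.382161 = 81.3822

81.3822


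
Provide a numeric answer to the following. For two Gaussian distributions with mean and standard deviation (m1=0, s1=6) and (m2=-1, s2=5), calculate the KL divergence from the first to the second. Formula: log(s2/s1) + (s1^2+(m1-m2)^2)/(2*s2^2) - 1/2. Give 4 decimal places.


KL divergence between normal distributions:
KL = log(s2/s1) + (s1^2 + (m1-m2)^2)/(2*s2^2) - 1/2.
log(5/6) = -0.182322.
(6^2 + (0--1)^2)/(2*5^2) = (36 + 1)/50 = 0.74.
KL = -0.182322 + 0.74 - 0.5 = 0.0577

0.0577


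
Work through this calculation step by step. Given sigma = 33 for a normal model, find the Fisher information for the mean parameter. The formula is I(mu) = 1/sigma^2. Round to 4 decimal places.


The Fisher information for the mean of a normal distribution is I(mu) = 1/sigma^2.
sigma = 33, so sigma^2 = 1089.
I(mu) = 1/1089 = 0.0009

0.0009


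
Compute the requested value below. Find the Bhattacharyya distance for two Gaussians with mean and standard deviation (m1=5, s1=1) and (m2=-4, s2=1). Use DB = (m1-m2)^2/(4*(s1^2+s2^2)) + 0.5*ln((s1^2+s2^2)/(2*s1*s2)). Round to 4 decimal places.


Bhattacharyya distance between two Gaussians:
DB = (m1-m2)^2/(4*(s1^2+s2^2)) + (1/2)*ln((s1^2+s2^2)/(2*s1*s2)).
(m1-m2)^2 = (9)^2 = 81.
s1^2+s2^2 = 1 + 1 = 2.
term1 = 81/8 = 10.125.
term2 = 0.5*ln(2/2.0) = 0.0.
DB = 10.125 + 0.0 = 10.1250

10.1250


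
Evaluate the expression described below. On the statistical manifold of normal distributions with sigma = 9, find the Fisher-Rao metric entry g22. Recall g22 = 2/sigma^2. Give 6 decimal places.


For the 2-parameter normal family, the Fisher metric has:
  g11 = 1/sigma^2, g22 = 2/sigma^2.
sigma = 9, sigma^2 = 81.
g22 = 0.024691

0.024691


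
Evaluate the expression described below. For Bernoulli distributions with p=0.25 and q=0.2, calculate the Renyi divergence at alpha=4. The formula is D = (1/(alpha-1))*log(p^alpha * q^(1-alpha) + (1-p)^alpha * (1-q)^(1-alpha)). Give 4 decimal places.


Renyi divergence of order alpha between Bernoulli distributions:
D = (1/(alpha-1))*log(p^alpha * q^(1-alpha) + (1-p)^alpha * (1-q)^(1-alpha)).
alpha = 4, p = 0.25, q = 0.2.
p^alpha * q^(1-alpha) = 0.25^4 * 0.2^-3 = 0.488281.
(1-p)^alpha * (1-q)^(1-alpha) = 0.75^4 * 0.8^-3 = 0.617981.
sum = 0.488281 + 0.617981 = 1.106262.
D = (1/3)*log(1.106262) = 0.0337

0.0337


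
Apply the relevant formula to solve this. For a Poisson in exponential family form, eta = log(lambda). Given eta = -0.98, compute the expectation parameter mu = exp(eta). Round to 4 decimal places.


Expectation parameter for Poisson exponential family:
mu = exp(eta).
eta = -0.98.
mu = exp(-0.98) = 0.3753

0.3753


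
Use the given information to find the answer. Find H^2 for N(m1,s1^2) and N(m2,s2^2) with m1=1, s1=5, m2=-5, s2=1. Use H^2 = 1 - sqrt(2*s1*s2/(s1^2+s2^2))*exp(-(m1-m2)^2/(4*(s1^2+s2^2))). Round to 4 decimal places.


Squared Hellinger distance for Gaussians:
H^2 = 1 - sqrt(2*s1*s2/(s1^2+s2^2)) * exp(-(m1-m2)^2/(4*(s1^2+s2^2))).
s1^2 = 25, s2^2 = 1, s1^2+s2^2 = 26.
sqrt(2*5*1/(26)) = 0.620174.
(m1-m2)^2 = (6)^2 = 36.
exp(-36/(4*26)) = exp(-0.346154) = 0.707404.
H^2 = 1 - 0.620174*0.707404 = 0.5613

0.5613


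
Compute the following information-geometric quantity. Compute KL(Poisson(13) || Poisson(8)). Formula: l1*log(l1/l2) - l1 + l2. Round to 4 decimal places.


KL divergence for Poisson:
KL = l1*log(l1/l2) - l1 + l2.
l1 = 13, l2 = 8.
log(13/8) = 0.485508.
l1*log(l1/l2) = 13 * 0.485508 = 6.311602.
KL = 6.311602 - 13 + 8 = 1.3116

1.3116


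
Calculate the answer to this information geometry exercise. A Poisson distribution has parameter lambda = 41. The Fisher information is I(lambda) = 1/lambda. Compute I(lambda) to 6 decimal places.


Fisher information for Poisson: I(lambda) = 1/lambda.
lambda = 41.
I(lambda) = 1/41 = 0.024390

0.024390


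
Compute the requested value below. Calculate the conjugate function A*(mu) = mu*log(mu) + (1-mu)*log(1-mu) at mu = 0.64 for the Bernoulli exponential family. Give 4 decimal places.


Legendre transform for Bernoulli:
A*(mu) = mu*log(mu) + (1-mu)*log(1-mu).
mu = 0.64, 1-mu = 0.36.
mu*log(mu) = 0.64*log(0.64) = -0.285624.
(1-mu)*log(1-mu) = 0.36*log(0.36) = -0.367794.
A* = -0.285624 + -0.367794 = -0.6534

-0.6534


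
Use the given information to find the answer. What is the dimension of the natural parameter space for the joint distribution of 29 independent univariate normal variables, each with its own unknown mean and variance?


Exponential family dimension calculation:
Each univariate normal has two natural parameters (mu/sigma^2 and -1/(2 sigma^2)).
With 29 independent components, dim = 2 * 29 = 58.

58


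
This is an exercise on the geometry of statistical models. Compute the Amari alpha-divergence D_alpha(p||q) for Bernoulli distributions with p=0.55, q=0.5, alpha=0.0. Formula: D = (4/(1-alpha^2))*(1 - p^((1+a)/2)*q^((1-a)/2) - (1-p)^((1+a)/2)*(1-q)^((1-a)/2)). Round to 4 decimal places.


Amari alpha-divergence:
D = (4/(1-alpha^2))*(1 - p^((1+a)/2)*q^((1-a)/2) - (1-p)^((1+a)/2)*(1-q)^((1-a)/2)).
alpha = 0.0, p = 0.55, q = 0.5.
e1 = (1+alpha)/2 = 0.5, e2 = (1-alpha)/2 = 0.5.
t1 = p^e1 * q^e2 = 0.55^0.5 * 0.5^0.5 = 0.524404.
t2 = (1-p)^e1 * (1-q)^e2 = 0.45^0.5 * 0.5^0.5 = 0.474342.
4/(1-alpha^2) = 4.0.
D = 4.0*(1 - 0.524404 - 0.474342) = 0.0050

0.0050


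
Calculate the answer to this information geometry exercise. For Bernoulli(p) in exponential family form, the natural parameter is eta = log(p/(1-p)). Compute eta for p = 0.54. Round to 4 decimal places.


Natural parameter for Bernoulli: eta = log(p/(1-p)).
p = 0.54, 1-p = 0.46.
p/(1-p) = 1.173913.
eta = log(1.173913) = 0.1603

0.1603


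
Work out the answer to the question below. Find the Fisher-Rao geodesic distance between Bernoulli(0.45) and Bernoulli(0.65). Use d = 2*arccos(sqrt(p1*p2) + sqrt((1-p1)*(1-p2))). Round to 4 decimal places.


Geodesic distance on Bernoulli manifold:
d(p1,p2) = 2*arccos(sqrt(p1*p2) + sqrt((1-p1)*(1-p2))).
sqrt(p1*p2) = sqrt(0.45*0.65) = 0.540833.
sqrt((1-p1)*(1-p2)) = sqrt(0.55*0.35) = 0.438748.
arg = 0.540833 + 0.438748 = 0.979581.
d = 2*arccos(0.979581) = 0.4049

0.4049


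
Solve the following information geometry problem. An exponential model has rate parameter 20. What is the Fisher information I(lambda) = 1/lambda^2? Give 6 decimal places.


Fisher information for exponential: I(lambda) = 1/lambda^2.
lambda = 20, lambda^2 = 400.
I = 1/400 = 0.002500

0.002500


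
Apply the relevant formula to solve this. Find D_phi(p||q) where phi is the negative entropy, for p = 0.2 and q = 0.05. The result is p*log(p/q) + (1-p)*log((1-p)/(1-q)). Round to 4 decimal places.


Bregman divergence with negative entropy generator:
D = p*log(p/q) + (1-p)*log((1-p)/(1-q)).
p = 0.2, q = 0.05.
p*log(p/q) = 0.2*log(0.2/0.05) = 0.277259.
(1-p)*log((1-p)/(1-q)) = 0.8*log(0.8/0.95) = -0.13748.
D = 0.277259 + -0.13748 = 0.1398

0.1398


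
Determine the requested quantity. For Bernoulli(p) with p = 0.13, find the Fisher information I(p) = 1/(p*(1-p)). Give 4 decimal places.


For Bernoulli(p), Fisher information is I(p) = 1/(p*(1-p)).
p = 0.13, 1-p = 0.87.
p*(1-p) = 0.1131.
I(p) = 1/0.1131 = 8.8417

8.8417


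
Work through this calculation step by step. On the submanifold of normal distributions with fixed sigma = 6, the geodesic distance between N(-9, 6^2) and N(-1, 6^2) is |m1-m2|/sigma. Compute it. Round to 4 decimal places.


On the fixed-variance normal subfamily, geodesic distance = |m1-m2|/sigma.
|-9 - -1| = 8.
sigma = 6.
d = 8/6 = 1.3333

1.3333


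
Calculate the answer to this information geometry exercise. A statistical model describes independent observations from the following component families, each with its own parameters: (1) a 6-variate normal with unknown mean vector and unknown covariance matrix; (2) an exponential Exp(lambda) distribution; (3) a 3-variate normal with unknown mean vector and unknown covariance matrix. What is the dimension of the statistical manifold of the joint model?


The dimension of a statistical manifold equals the number of free
(independent) real parameters of the model. For a product of independent
blocks the parameter counts add.
- 6-variate normal: 6 (mean) + 6*7/2 = 21 (symmetric covariance) = 27.
- exponential (lambda): 1.
- 3-variate normal: 3 (mean) + 3*4/2 = 6 (symmetric covariance) = 9.
Total = 27 + 1 + 9 = 37.
Dimension = 37

37


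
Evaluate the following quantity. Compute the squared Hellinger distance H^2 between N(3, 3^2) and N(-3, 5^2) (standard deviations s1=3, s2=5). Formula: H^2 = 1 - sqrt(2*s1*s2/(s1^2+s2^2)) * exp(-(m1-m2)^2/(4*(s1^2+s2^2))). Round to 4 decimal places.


Squared Hellinger distance for Gaussians:
H^2 = 1 - sqrt(2*s1*s2/(s1^2+s2^2)) * exp(-(m1-m2)^2/(4*(s1^2+s2^2))).
s1^2 = 9, s2^2 = 25, s1^2+s2^2 = 34.
sqrt(2*3*5/(34)) = 0.939336.
(m1-m2)^2 = (6)^2 = 36.
exp(-36/(4*34)) = exp(-0.264706) = 0.767432.
H^2 = 1 - 0.939336*0.767432 = 0.2791

0.2791


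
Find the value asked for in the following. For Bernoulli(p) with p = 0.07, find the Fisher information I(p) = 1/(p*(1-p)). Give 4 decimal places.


For Bernoulli(p), Fisher information is I(p) = 1/(p*(1-p)).
p = 0.07, 1-p = 0.93.
p*(1-p) = 0.0651.
I(p) = 1/0.0651 = 15.3610

15.3610


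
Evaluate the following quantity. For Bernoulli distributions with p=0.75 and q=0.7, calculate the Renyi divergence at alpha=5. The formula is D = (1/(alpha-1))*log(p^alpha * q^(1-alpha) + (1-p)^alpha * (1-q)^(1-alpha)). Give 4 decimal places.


Renyi divergence of order alpha between Bernoulli distributions:
D = (1/(alpha-1))*log(p^alpha * q^(1-alpha) + (1-p)^alpha * (1-q)^(1-alpha)).
alpha = 5, p = 0.75, q = 0.7.
p^alpha * q^(1-alpha) = 0.75^5 * 0.7^-4 = 0.988358.
(1-p)^alpha * (1-q)^(1-alpha) = 0.25^5 * 0.3^-4 = 0.120563.
sum = 0.988358 + 0.120563 = 1.108921.
D = (1/4)*log(1.108921) = 0.0258

0.0258


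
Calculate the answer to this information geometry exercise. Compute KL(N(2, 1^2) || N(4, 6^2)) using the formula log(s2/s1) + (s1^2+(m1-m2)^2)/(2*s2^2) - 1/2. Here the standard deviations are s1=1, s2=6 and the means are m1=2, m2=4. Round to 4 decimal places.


KL divergence between normal distributions:
KL = log(s2/s1) + (s1^2 + (m1-m2)^2)/(2*s2^2) - 1/2.
log(6/1) = 1.791759.
(1^2 + (2-4)^2)/(2*6^2) = (1 + 4)/72 = 0.069444.
KL = 1.791759 + 0.069444 - 0.5 = 1.3612

1.3612


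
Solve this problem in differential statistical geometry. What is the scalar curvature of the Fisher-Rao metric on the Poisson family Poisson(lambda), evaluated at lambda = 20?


This family has a single free parameter, so its statistical manifold
is 1-dimensional. The Riemann curvature tensor of any 1-dimensional
Riemannian manifold vanishes identically, so R = 0.

0


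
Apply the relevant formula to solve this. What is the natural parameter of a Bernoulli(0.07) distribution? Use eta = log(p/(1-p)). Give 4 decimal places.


Natural parameter for Bernoulli: eta = log(p/(1-p)).
p = 0.07, 1-p = 0.93.
p/(1-p) = 0.075269.
eta = log(0.075269) = -2.5867

-2.5867


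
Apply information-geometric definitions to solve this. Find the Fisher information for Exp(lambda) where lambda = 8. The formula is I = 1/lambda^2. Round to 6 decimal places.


Fisher information for exponential: I(lambda) = 1/lambda^2.
lambda = 8, lambda^2 = 64.
I = 1/64 = 0.015625

0.015625


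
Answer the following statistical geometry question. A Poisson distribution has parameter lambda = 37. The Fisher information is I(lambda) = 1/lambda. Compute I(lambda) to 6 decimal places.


Fisher information for Poisson: I(lambda) = 1/lambda.
lambda = 37.
I(lambda) = 1/37 = 0.027027

0.027027


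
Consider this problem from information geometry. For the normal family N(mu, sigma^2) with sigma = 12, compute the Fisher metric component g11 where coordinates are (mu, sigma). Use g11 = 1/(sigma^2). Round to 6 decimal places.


For the 2-parameter normal family, the Fisher metric has:
  g11 = 1/sigma^2, g22 = 2/sigma^2.
sigma = 12, sigma^2 = 144.
g11 = 0.006944

0.006944


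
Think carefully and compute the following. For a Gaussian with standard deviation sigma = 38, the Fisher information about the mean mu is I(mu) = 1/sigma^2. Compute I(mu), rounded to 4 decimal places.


The Fisher information for the mean of a normal distribution is I(mu) = 1/sigma^2.
sigma = 38, so sigma^2 = 1444.
I(mu) = 1/1444 = 0.0007

0.0007


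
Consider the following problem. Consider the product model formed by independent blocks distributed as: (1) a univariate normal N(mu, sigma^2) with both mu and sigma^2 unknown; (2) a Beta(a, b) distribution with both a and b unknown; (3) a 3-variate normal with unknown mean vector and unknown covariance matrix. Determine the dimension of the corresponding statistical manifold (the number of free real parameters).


The dimension of a statistical manifold equals the number of free
(independent) real parameters of the model. For a product of independent
blocks the parameter counts add.
- normal (mu, sigma^2): 2.
- Beta (a, b): 2.
- 3-variate normal: 3 (mean) + 3*4/2 = 6 (symmetric covariance) = 9.
Total = 2 + 2 + 9 = 13.
Dimension = 13

13


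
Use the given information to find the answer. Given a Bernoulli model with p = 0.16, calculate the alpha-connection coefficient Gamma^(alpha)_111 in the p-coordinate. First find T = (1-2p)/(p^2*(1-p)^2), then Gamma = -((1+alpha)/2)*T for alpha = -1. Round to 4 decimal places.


Skewness (Amari-Chentsov) tensor: T = (1-2p)/(p^2*(1-p)^2).
p = 0.16, 1-2p = 0.68, p^2 = 0.0256, (1-p)^2 = 0.7056.
T = 0.68/(0.0256 * 0.7056) = 37.645266.
In the p-coordinate, Gamma^(alpha) = Gamma^(0) - (alpha/2)*T with Gamma^(0) = (1/2)*g'(p) = -T/2,
so Gamma^(alpha) = -((1+alpha)/2)*T.
alpha = -1, -(1+alpha)/2 = 0.0.
Gamma = 0.0 * 37.645266 = 0.0000

0.0000


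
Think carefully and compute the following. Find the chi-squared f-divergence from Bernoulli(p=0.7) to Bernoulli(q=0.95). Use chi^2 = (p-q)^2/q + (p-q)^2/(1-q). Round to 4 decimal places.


Chi-squared divergence between Bernoulli distributions:
chi^2 = (p-q)^2/q + (p-q)^2/(1-q).
p = 0.7, q = 0.95, p-q = -0.25.
(p-q)^2 = 0.0625.
term1 = 0.0625/0.95 = 0.065789.
term2 = 0.0625/0.05 = 1.25.
chi^2 = 0.065789 + 1.25 = 1.3158

1.3158


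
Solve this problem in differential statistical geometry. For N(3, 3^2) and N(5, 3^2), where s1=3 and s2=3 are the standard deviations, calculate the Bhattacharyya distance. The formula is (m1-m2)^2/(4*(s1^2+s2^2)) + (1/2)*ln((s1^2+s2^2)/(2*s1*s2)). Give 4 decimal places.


Bhattacharyya distance between two Gaussians:
DB = (m1-m2)^2/(4*(s1^2+s2^2)) + (1/2)*ln((s1^2+s2^2)/(2*s1*s2)).
(m1-m2)^2 = (-2)^2 = 4.
s1^2+s2^2 = 9 + 9 = 18.
term1 = 4/72 = 0.055556.
term2 = 0.5*ln(18/18.0) = 0.0.
DB = 0.055556 + 0.0 = 0.0556

0.0556


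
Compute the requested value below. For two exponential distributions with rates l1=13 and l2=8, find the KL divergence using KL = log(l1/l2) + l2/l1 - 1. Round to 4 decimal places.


KL divergence for exponential family:
KL = log(l1/l2) + l2/l1 - 1.
log(13/8) = 0.485508.
8/13 = 0.615385.
KL = 0.485508 + 0.615385 - 1 = 0.1009

0.1009


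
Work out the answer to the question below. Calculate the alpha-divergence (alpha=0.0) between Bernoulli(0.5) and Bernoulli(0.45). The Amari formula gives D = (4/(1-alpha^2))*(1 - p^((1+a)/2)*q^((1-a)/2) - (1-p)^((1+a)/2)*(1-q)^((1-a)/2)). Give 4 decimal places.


Amari alpha-divergence:
D = (4/(1-alpha^2))*(1 - p^((1+a)/2)*q^((1-a)/2) - (1-p)^((1+a)/2)*(1-q)^((1-a)/2)).
alpha = 0.0, p = 0.5, q = 0.45.
e1 = (1+alpha)/2 = 0.5, e2 = (1-alpha)/2 = 0.5.
t1 = p^e1 * q^e2 = 0.5^0.5 * 0.45^0.5 = 0.474342.
t2 = (1-p)^e1 * (1-q)^e2 = 0.5^0.5 * 0.55^0.5 = 0.524404.
4/(1-alpha^2) = 4.0.
D = 4.0*(1 - 0.474342 - 0.524404) = 0.0050

0.0050


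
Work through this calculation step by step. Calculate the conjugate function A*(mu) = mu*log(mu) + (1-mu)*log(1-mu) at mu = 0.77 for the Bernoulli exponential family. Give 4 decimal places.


Legendre transform for Bernoulli:
A*(mu) = mu*log(mu) + (1-mu)*log(1-mu).
mu = 0.77, 1-mu = 0.23.
mu*log(mu) = 0.77*log(0.77) = -0.201251.
(1-mu)*log(1-mu) = 0.23*log(0.23) = -0.338025.
A* = -0.201251 + -0.338025 = -0.5393

-0.5393


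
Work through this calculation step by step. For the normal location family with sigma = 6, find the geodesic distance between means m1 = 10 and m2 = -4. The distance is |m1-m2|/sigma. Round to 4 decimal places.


On the fixed-variance normal subfamily, geodesic distance = |m1-m2|/sigma.
|10 - -4| = 14.
sigma = 6.
d = 14/6 = 2.3333

2.3333


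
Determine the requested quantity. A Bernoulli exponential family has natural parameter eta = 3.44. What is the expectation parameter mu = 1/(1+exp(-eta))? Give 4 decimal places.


Dual coordinate (expectation parameter) for Bernoulli:
mu = 1/(1+exp(-eta)).
eta = 3.44.
exp(-eta) = exp(-3.44) = 0.032065.
mu = 1/(1+0.032065) = 0.9689

0.9689


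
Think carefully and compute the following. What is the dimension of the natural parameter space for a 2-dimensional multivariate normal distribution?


Exponential family dimension calculation:
For 2-dim MVN: mean has 2 params, covariance has 2*3/2 = 3 unique entries.
Total dim = 2 + 3 = 5.

5


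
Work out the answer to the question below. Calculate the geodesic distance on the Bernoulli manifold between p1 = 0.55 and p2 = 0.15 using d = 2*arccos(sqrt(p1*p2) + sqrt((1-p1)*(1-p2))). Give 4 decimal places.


Geodesic distance on Bernoulli manifold:
d(p1,p2) = 2*arccos(sqrt(p1*p2) + sqrt((1-p1)*(1-p2))).
sqrt(p1*p2) = sqrt(0.55*0.15) = 0.287228.
sqrt((1-p1)*(1-p2)) = sqrt(0.45*0.85) = 0.618466.
arg = 0.287228 + 0.618466 = 0.905694.
d = 2*arccos(0.905694) = 0.8756

0.8756


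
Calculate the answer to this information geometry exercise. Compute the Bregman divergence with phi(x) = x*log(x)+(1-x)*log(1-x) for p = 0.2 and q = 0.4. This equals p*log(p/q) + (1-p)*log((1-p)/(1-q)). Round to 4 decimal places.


Bregman divergence with negative entropy generator:
D = p*log(p/q) + (1-p)*log((1-p)/(1-q)).
p = 0.2, q = 0.4.
p*log(p/q) = 0.2*log(0.2/0.4) = -0.138629.
(1-p)*log((1-p)/(1-q)) = 0.8*log(0.8/0.6) = 0.230146.
D = -0.138629 + 0.230146 = 0.0915

0.0915


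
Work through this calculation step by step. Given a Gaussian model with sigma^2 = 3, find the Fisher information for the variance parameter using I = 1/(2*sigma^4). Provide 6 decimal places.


Fisher information for variance: I(sigma^2) = 1/(2*sigma^4).
sigma^2 = 3, so sigma^4 = 9.
I = 1/(2*9) = 1/18 = 0.055556

0.055556


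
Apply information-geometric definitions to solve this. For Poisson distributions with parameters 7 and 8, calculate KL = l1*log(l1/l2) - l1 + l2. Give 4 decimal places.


KL divergence for Poisson:
KL = l1*log(l1/l2) - l1 + l2.
l1 = 7, l2 = 8.
log(7/8) = -0.133531.
l1*log(l1/l2) = 7 * -0.133531 = -0.93472.
KL = -0.93472 - 7 + 8 = 0.0653

0.0653


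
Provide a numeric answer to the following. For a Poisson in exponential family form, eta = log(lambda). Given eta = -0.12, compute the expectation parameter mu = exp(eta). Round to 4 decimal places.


Expectation parameter for Poisson exponential family:
mu = exp(eta).
eta = -0.12.
mu = exp(-0.12) = 0.8869

0.8869


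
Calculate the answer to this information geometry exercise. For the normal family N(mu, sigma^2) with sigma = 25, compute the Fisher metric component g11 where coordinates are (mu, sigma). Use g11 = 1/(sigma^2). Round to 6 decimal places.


For the 2-parameter normal family, the Fisher metric has:
  g11 = 1/sigma^2, g22 = 2/sigma^2.
sigma = 25, sigma^2 = 625.
g11 = 0.001600

0.001600


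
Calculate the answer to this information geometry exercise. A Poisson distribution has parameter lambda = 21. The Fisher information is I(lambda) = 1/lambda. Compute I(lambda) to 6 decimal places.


Fisher information for Poisson: I(lambda) = 1/lambda.
lambda = 21.
I(lambda) = 1/21 = 0.047619

0.047619


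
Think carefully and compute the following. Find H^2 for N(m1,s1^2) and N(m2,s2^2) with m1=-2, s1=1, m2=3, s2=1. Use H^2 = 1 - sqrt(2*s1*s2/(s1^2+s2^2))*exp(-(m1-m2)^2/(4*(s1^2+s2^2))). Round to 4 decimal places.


Squared Hellinger distance for Gaussians:
H^2 = 1 - sqrt(2*s1*s2/(s1^2+s2^2)) * exp(-(m1-m2)^2/(4*(s1^2+s2^2))).
s1^2 = 1, s2^2 = 1, s1^2+s2^2 = 2.
sqrt(2*1*1/(2)) = 1.0.
(m1-m2)^2 = (-5)^2 = 25.
exp(-25/(4*2)) = exp(-3.125) = 0.043937.
H^2 = 1 - 1.0*0.043937 = 0.9561

0.9561


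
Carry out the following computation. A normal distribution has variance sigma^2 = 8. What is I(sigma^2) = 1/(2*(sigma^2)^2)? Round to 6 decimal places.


Fisher information for variance: I(sigma^2) = 1/(2*sigma^4).
sigma^2 = 8, so sigma^4 = 64.
I = 1/(2*64) = 1/128 = 0.007813

0.007813


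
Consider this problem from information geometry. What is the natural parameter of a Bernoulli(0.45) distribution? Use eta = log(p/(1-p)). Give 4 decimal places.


Natural parameter for Bernoulli: eta = log(p/(1-p)).
p = 0.45, 1-p = 0.55.
p/(1-p) = 0.818182.
eta = log(0.818182) = -0.2007

-0.2007


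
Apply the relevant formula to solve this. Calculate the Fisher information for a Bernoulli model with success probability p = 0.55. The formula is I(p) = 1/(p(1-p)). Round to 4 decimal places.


For Bernoulli(p), Fisher information is I(p) = 1/(p*(1-p)).
p = 0.55, 1-p = 0.45.
p*(1-p) = 0.2475.
I(p) = 1/0.2475 = 4.0404

4.0404


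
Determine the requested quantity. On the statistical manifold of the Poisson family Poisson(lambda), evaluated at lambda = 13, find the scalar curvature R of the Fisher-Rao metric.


This family has a single free parameter, so its statistical manifold
is 1-dimensional. The Riemann curvature tensor of any 1-dimensional
Riemannian manifold vanishes identically, so R = 0.

0


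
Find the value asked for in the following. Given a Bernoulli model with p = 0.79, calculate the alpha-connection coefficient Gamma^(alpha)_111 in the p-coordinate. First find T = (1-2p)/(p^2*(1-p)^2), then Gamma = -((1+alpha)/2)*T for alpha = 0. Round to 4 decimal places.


Skewness (Amari-Chentsov) tensor: T = (1-2p)/(p^2*(1-p)^2).
p = 0.79, 1-2p = -0.58, p^2 = 0.6241, (1-p)^2 = 0.0441.
T = -0.58/(0.6241 * 0.0441) = -21.07343.
In the p-coordinate, Gamma^(alpha) = Gamma^(0) - (alpha/2)*T with Gamma^(0) = (1/2)*g'(p) = -T/2,
so Gamma^(alpha) = -((1+alpha)/2)*T.
alpha = 0, -(1+alpha)/2 = -0.5.
Gamma = -0.5 * -21.07343 = 10.5367

10.5367


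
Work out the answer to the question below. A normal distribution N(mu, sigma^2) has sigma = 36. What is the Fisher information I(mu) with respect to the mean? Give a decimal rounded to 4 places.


The Fisher information for the mean of a normal distribution is I(mu) = 1/sigma^2.
sigma = 36, so sigma^2 = 1296.
I(mu) = 1/1296 = 0.0008

0.0008


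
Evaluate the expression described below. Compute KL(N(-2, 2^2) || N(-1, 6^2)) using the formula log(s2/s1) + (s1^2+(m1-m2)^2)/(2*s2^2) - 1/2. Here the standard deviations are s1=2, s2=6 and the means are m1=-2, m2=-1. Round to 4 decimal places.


KL divergence between normal distributions:
KL = log(s2/s1) + (s1^2 + (m1-m2)^2)/(2*s2^2) - 1/2.
log(6/2) = 1.098612.
(2^2 + (-2--1)^2)/(2*6^2) = (4 + 1)/72 = 0.069444.
KL = 1.098612 + 0.069444 - 0.5 = 0.6681

0.6681


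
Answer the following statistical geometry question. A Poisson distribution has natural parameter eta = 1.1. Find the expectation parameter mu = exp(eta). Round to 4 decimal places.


Expectation parameter for Poisson exponential family:
mu = exp(eta).
eta = 1.1.
mu = exp(1.1) = 3.0042

3.0042


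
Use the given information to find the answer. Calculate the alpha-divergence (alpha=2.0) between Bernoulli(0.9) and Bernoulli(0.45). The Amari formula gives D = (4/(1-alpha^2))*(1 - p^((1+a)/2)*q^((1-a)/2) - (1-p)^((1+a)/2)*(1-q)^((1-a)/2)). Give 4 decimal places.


Amari alpha-divergence:
D = (4/(1-alpha^2))*(1 - p^((1+a)/2)*q^((1-a)/2) - (1-p)^((1+a)/2)*(1-q)^((1-a)/2)).
alpha = 2.0, p = 0.9, q = 0.45.
e1 = (1+alpha)/2 = 1.5, e2 = (1-alpha)/2 = -0.5.
t1 = p^e1 * q^e2 = 0.9^1.5 * 0.45^-0.5 = 1.272792.
t2 = (1-p)^e1 * (1-q)^e2 = 0.1^1.5 * 0.55^-0.5 = 0.04264.
4/(1-alpha^2) = -1.333333.
D = -1.333333*(1 - 1.272792 - 0.04264) = 0.4206

0.4206


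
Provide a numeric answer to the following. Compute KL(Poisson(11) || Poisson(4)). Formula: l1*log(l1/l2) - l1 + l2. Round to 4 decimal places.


KL divergence for Poisson:
KL = l1*log(l1/l2) - l1 + l2.
l1 = 11, l2 = 4.
log(11/4) = 1.011601.
l1*log(l1/l2) = 11 * 1.011601 = 11.12761.
KL = 11.12761 - 11 + 4 = 4.1276

4.1276


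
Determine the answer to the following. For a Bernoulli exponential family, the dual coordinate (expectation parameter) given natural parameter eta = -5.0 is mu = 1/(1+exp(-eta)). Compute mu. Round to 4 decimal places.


Dual coordinate (expectation parameter) for Bernoulli:
mu = 1/(1+exp(-eta)).
eta = -5.0.
exp(-eta) = exp(5.0) = 148.413159.
mu = 1/(1+148.413159) = 0.0067

0.0067


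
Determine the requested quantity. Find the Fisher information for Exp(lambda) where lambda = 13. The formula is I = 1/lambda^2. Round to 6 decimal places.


Fisher information for exponential: I(lambda) = 1/lambda^2.
lambda = 13, lambda^2 = 169.
I = 1/169 = 0.005917

0.005917


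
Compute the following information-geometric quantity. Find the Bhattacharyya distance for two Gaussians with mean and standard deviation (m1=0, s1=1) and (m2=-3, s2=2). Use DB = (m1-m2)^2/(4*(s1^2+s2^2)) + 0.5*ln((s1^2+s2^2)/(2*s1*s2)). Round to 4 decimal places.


Bhattacharyya distance between two Gaussians:
DB = (m1-m2)^2/(4*(s1^2+s2^2)) + (1/2)*ln((s1^2+s2^2)/(2*s1*s2)).
(m1-m2)^2 = (3)^2 = 9.
s1^2+s2^2 = 1 + 4 = 5.
term1 = 9/20 = 0.45.
term2 = 0.5*ln(5/4.0) = 0.111572.
DB = 0.45 + 0.111572 = 0.5616

0.5616


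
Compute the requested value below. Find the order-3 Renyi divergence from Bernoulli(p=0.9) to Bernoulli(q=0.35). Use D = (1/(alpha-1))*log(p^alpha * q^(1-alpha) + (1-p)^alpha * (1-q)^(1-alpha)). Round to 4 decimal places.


Renyi divergence of order alpha between Bernoulli distributions:
D = (1/(alpha-1))*log(p^alpha * q^(1-alpha) + (1-p)^alpha * (1-q)^(1-alpha)).
alpha = 3, p = 0.9, q = 0.35.
p^alpha * q^(1-alpha) = 0.9^3 * 0.35^-2 = 5.95102.
(1-p)^alpha * (1-q)^(1-alpha) = 0.1^3 * 0.65^-2 = 0.002367.
sum = 5.95102 + 0.002367 = 5.953387.
D = (1/2)*log(5.953387) = 0.8920

0.8920


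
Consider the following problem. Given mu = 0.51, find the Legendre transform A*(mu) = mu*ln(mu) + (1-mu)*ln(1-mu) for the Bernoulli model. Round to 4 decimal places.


Legendre transform for Bernoulli:
A*(mu) = mu*log(mu) + (1-mu)*log(1-mu).
mu = 0.51, 1-mu = 0.49.
mu*log(mu) = 0.51*log(0.51) = -0.343406.
(1-mu)*log(1-mu) = 0.49*log(0.49) = -0.349541.
A* = -0.343406 + -0.349541 = -0.6929

-0.6929
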